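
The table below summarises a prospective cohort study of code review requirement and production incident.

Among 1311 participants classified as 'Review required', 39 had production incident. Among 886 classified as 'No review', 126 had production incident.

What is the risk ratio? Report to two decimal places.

0.21

From the description: a = 39, b = 1272, c = 126, d = 760.
Risk in exposed = 39/1311 = 0.02975; risk in unexposed = 126/886 = 0.14221.
RR = 0.02975 / 0.14221 = 0.20918
The risk is 79% lower among the exposed than among the unexposed.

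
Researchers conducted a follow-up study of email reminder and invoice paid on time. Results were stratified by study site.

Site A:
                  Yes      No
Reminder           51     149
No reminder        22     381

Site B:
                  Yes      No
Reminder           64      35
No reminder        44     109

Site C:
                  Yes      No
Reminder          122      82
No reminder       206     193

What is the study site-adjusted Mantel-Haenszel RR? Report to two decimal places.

1.63

RR_MH = Σ(aᵢ·n₀ᵢ/nᵢ) / Σ(cᵢ·n₁ᵢ/nᵢ), with n₁ᵢ = aᵢ+bᵢ (exposed), n₀ᵢ = cᵢ+dᵢ (unexposed), nᵢ = n₁ᵢ+n₀ᵢ.
Stratum 1 (Site A): n₁ = 200, n₀ = 403, n = 603; a·n₀/n = 51·403/603 = 34.0846; c·n₁/n = 22·200/603 = 7.2968
Stratum 2 (Site B): n₁ = 99, n₀ = 153, n = 252; a·n₀/n = 64·153/252 = 38.8571; c·n₁/n = 44·99/252 = 17.2857
Stratum 3 (Site C): n₁ = 204, n₀ = 399, n = 603; a·n₀/n = 122·399/603 = 80.7264; c·n₁/n = 206·204/603 = 69.6915
RR_MH = (34.0846 + 38.8571 + 80.7264) / (7.2968 + 17.2857 + 69.6915) = 153.6681 / 94.2741 = 1.63001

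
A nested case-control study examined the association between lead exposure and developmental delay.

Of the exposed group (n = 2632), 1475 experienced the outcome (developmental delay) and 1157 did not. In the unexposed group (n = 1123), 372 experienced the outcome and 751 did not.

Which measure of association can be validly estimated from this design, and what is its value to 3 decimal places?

2.574

From the description: a = 1475, b = 1157, c = 372, d = 751.
This is a nested case-control study: participants were sampled on outcome status, so risks in the source population cannot be estimated directly — relative risk is not valid here. The odds ratio is the appropriate measure.
OR = (a·d)/(b·c) = (1475 × 751) / (1157 × 372) = 1107725 / 430404 = 2.57369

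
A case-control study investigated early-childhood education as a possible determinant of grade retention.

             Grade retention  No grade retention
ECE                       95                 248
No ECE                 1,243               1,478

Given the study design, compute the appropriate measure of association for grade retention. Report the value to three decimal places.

Cells: a = 95, b = 248, c = 1243, d = 1478.
This is a case-control study: participants were sampled on outcome status, so risks in the source population cannot be estimated directly — relative risk is not valid here. The odds ratio is the appropriate measure.
OR = (a·d)/(b·c) = (95 × 1478) / (248 × 1243) = 140410 / 308264 = 0.45549

0.455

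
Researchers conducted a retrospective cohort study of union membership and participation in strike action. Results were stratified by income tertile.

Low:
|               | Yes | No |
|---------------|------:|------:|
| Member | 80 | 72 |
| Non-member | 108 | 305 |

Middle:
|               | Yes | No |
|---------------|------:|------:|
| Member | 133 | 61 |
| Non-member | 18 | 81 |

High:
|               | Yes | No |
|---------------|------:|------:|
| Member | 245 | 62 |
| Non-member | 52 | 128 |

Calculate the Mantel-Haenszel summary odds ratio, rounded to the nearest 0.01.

OR_MH = Σ(aᵢdᵢ/nᵢ) / Σ(bᵢcᵢ/nᵢ), where nᵢ is the stratum total.
Stratum 1 (Low): n = 565; a·d/n = 80·305/565 = 43.1858; b·c/n = 72·108/565 = 13.7628
Stratum 2 (Middle): n = 293; a·d/n = 133·81/293 = 36.7679; b·c/n = 61·18/293 = 3.7474
Stratum 3 (High): n = 487; a·d/n = 245·128/487 = 64.3943; b·c/n = 62·52/487 = 6.6201
OR_MH = (43.1858 + 36.7679 + 64.3943) / (13.7628 + 3.7474 + 6.6201) = 144.3480 / 24.1304 = 5.98200

5.98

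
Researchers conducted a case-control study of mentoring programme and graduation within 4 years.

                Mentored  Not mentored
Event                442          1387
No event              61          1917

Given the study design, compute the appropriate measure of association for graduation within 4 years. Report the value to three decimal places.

Reading the table with exposure as columns: a = 442 (Mentored, case), b = 61 (Mentored, non-case), c = 1387 (Not mentored, case), d = 1917.
This is a case-control study: participants were sampled on outcome status, so risks in the source population cannot be estimated directly — relative risk is not valid here. The odds ratio is the appropriate measure.
OR = (a·d)/(b·c) = (442 × 1917) / (61 × 1387) = 847314 / 84607 = 10.01470

10.015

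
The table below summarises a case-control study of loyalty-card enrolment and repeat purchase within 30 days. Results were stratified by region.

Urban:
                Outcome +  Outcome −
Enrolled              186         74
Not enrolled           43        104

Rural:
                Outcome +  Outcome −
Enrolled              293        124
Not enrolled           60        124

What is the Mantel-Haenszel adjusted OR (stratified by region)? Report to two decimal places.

OR_MH = Σ(aᵢdᵢ/nᵢ) / Σ(bᵢcᵢ/nᵢ), where nᵢ is the stratum total.
Stratum 1 (Urban): n = 407; a·d/n = 186·104/407 = 47.5283; b·c/n = 74·43/407 = 7.8182
Stratum 2 (Rural): n = 601; a·d/n = 293·124/601 = 60.4526; b·c/n = 124·60/601 = 12.3794
OR_MH = (47.5283 + 60.4526) / (7.8182 + 12.3794) = 107.9808 / 20.1975 = 5.34623

5.35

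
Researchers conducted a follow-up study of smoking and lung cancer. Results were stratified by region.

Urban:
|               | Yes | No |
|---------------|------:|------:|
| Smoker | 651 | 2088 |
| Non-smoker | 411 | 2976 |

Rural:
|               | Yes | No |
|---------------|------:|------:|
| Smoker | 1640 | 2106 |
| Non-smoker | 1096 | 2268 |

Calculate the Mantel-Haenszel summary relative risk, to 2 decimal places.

1.49

RR_MH = Σ(aᵢ·n₀ᵢ/nᵢ) / Σ(cᵢ·n₁ᵢ/nᵢ), with n₁ᵢ = aᵢ+bᵢ (exposed), n₀ᵢ = cᵢ+dᵢ (unexposed), nᵢ = n₁ᵢ+n₀ᵢ.
Stratum 1 (Urban): n₁ = 2739, n₀ = 3387, n = 6126; a·n₀/n = 651·3387/6126 = 359.9310; c·n₁/n = 411·2739/6126 = 183.7625
Stratum 2 (Rural): n₁ = 3746, n₀ = 3364, n = 7110; a·n₀/n = 1640·3364/7110 = 775.9437; c·n₁/n = 1096·3746/7110 = 577.4425
RR_MH = (359.9310 + 775.9437) / (183.7625 + 577.4425) = 1135.8747 / 761.2050 = 1.49221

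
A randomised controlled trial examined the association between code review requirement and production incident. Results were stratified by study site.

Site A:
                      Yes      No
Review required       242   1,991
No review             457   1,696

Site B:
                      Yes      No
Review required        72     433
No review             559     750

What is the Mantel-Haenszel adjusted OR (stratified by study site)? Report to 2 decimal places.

0.36

OR_MH = Σ(aᵢdᵢ/nᵢ) / Σ(bᵢcᵢ/nᵢ), where nᵢ is the stratum total.
Stratum 1 (Site A): n = 4386; a·d/n = 242·1696/4386 = 93.5777; b·c/n = 1991·457/4386 = 207.4526
Stratum 2 (Site B): n = 1814; a·d/n = 72·750/1814 = 29.7685; b·c/n = 433·559/1814 = 133.4327
OR_MH = (93.5777 + 29.7685) / (207.4526 + 133.4327) = 123.3462 / 340.8853 = 0.36184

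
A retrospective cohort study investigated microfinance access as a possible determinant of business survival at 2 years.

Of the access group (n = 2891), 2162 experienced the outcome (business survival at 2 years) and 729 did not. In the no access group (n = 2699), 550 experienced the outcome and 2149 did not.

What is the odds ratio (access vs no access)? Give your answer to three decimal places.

From the description: a = 2162, b = 729, c = 550, d = 2149.
OR = (a·d)/(b·c) = (2162 × 2149) / (729 × 550) = 4646138 / 400950 = 11.58782
The odds of business survival at 2 years are about 11.59 times as high in the access group.

11.588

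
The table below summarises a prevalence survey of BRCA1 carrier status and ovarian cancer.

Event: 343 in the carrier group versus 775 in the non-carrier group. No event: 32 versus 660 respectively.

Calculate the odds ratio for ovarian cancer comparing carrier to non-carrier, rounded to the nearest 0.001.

9.128

From the description: a = 343, b = 32, c = 775, d = 660.
OR = (a·d)/(b·c) = (343 × 660) / (32 × 775) = 226380 / 24800 = 9.12823
The odds of ovarian cancer are about 9.13 times as high in the carrier group.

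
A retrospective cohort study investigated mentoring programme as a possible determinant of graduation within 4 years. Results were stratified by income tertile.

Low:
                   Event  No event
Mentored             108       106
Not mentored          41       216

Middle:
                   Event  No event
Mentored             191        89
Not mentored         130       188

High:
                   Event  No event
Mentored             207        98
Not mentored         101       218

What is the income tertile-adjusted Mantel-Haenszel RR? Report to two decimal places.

2.07

RR_MH = Σ(aᵢ·n₀ᵢ/nᵢ) / Σ(cᵢ·n₁ᵢ/nᵢ), with n₁ᵢ = aᵢ+bᵢ (exposed), n₀ᵢ = cᵢ+dᵢ (unexposed), nᵢ = n₁ᵢ+n₀ᵢ.
Stratum 1 (Low): n₁ = 214, n₀ = 257, n = 471; a·n₀/n = 108·257/471 = 58.9299; c·n₁/n = 41·214/471 = 18.6285
Stratum 2 (Middle): n₁ = 280, n₀ = 318, n = 598; a·n₀/n = 191·318/598 = 101.5686; c·n₁/n = 130·280/598 = 60.8696
Stratum 3 (High): n₁ = 305, n₀ = 319, n = 624; a·n₀/n = 207·319/624 = 105.8221; c·n₁/n = 101·305/624 = 49.3670
RR_MH = (58.9299 + 101.5686 + 105.8221) / (18.6285 + 60.8696 + 49.3670) = 266.3206 / 128.8650 = 2.06666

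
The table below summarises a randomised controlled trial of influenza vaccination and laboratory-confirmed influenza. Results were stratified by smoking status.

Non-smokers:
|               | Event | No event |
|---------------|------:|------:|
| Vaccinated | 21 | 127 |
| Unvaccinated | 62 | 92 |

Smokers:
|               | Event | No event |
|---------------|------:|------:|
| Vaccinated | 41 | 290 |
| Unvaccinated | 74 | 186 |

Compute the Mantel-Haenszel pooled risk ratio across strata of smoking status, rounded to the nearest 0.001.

RR_MH = Σ(aᵢ·n₀ᵢ/nᵢ) / Σ(cᵢ·n₁ᵢ/nᵢ), with n₁ᵢ = aᵢ+bᵢ (exposed), n₀ᵢ = cᵢ+dᵢ (unexposed), nᵢ = n₁ᵢ+n₀ᵢ.
Stratum 1 (Non-smokers): n₁ = 148, n₀ = 154, n = 302; a·n₀/n = 21·154/302 = 10.7086; c·n₁/n = 62·148/302 = 30.3841
Stratum 2 (Smokers): n₁ = 331, n₀ = 260, n = 591; a·n₀/n = 41·260/591 = 18.0372; c·n₁/n = 74·331/591 = 41.4450
RR_MH = (10.7086 + 18.0372) / (30.3841 + 41.4450) = 28.7458 / 71.8291 = 0.40020

0.400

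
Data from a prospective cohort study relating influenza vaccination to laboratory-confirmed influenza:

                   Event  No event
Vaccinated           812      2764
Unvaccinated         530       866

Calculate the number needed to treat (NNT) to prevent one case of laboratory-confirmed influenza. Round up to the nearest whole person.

7

Risk in treated group = 812/3576 = 0.22707; risk in control = 530/1396 = 0.37966.
Absolute risk reduction = 0.37966 − 0.22707 = 0.15259
NNT = 1 / ARR = 1 / 0.15259 = 6.554 → round up → 7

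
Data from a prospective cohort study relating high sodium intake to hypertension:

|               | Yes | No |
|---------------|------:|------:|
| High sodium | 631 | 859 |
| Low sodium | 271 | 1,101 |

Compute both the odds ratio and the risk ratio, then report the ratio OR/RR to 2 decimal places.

Cells: a = 631, b = 859, c = 271, d = 1101.
OR = (631·1101)/(859·271) = 694731/232789 = 2.98438
Risk in exposed = 631/1490 = 0.42349; risk in unexposed = 271/1372 = 0.19752; RR = 2.14402
OR/RR = 2.98438 / 2.14402 = 1.39196
The outcome is not rare, so the OR lies further from 1 than the RR.

1.39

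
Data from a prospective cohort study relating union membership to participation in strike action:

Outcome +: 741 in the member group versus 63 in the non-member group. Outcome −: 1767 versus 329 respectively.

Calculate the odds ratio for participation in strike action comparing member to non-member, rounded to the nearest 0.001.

From the description: a = 741, b = 1767, c = 63, d = 329.
OR = (a·d)/(b·c) = (741 × 329) / (1767 × 63) = 243789 / 111321 = 2.18996
The odds of participation in strike action are about 2.19 times as high in the member group.

2.190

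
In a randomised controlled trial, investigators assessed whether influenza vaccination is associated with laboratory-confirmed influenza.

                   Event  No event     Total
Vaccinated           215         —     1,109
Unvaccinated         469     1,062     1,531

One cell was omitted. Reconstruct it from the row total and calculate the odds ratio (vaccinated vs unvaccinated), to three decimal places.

0.545

The missing cell is in the exposed row: 1109 − 215 = 894.
So a = 215, b = 894, c = 469, d = 1062.
OR = (a·d)/(b·c) = (215 × 1062) / (894 × 469) = 228330 / 419286 = 0.54457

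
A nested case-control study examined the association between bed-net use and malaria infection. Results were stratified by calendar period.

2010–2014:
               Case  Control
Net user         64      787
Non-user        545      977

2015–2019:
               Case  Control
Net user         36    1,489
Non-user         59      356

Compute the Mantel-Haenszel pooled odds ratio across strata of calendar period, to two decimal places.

0.15

OR_MH = Σ(aᵢdᵢ/nᵢ) / Σ(bᵢcᵢ/nᵢ), where nᵢ is the stratum total.
Stratum 1 (2010–2014): n = 2373; a·d/n = 64·977/2373 = 26.3498; b·c/n = 787·545/2373 = 180.7480
Stratum 2 (2015–2019): n = 1940; a·d/n = 36·356/1940 = 6.6062; b·c/n = 1489·59/1940 = 45.2840
OR_MH = (26.3498 + 6.6062) / (180.7480 + 45.2840) = 32.9560 / 226.0320 = 0.14580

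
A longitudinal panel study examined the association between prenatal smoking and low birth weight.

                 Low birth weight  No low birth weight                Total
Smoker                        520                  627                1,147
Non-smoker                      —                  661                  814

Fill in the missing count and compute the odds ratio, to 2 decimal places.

The missing cell is in the unexposed row: 814 − 661 = 153.
So a = 520, b = 627, c = 153, d = 661.
OR = (a·d)/(b·c) = (520 × 661) / (627 × 153) = 343720 / 95931 = 3.58299

3.58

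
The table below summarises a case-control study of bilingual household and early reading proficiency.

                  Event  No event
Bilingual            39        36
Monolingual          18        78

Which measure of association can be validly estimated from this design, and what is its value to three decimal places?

Cells: a = 39, b = 36, c = 18, d = 78.
This is a case-control study: participants were sampled on outcome status, so risks in the source population cannot be estimated directly — relative risk is not valid here. The odds ratio is the appropriate measure.
OR = (a·d)/(b·c) = (39 × 78) / (36 × 18) = 3042 / 648 = 4.69444

4.694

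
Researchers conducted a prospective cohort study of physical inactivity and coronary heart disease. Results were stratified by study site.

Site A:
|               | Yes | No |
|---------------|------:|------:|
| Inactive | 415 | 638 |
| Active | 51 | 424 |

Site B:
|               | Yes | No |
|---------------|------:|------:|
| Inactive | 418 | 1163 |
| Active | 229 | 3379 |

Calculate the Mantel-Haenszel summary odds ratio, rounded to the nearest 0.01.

5.33

OR_MH = Σ(aᵢdᵢ/nᵢ) / Σ(bᵢcᵢ/nᵢ), where nᵢ is the stratum total.
Stratum 1 (Site A): n = 1528; a·d/n = 415·424/1528 = 115.1571; b·c/n = 638·51/1528 = 21.2945
Stratum 2 (Site B): n = 5189; a·d/n = 418·3379/5189 = 272.1954; b·c/n = 1163·229/5189 = 51.3253
OR_MH = (115.1571 + 272.1954) / (21.2945 + 51.3253) = 387.3525 / 72.6198 = 5.33398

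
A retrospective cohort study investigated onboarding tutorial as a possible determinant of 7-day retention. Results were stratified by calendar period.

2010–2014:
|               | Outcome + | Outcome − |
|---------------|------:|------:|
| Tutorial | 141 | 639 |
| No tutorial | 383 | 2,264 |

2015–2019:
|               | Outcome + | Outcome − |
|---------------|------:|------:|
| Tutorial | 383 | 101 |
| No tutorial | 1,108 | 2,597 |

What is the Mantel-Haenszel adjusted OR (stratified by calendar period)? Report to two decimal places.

OR_MH = Σ(aᵢdᵢ/nᵢ) / Σ(bᵢcᵢ/nᵢ), where nᵢ is the stratum total.
Stratum 1 (2010–2014): n = 3427; a·d/n = 141·2264/3427 = 93.1497; b·c/n = 639·383/3427 = 71.4144
Stratum 2 (2015–2019): n = 4189; a·d/n = 383·2597/4189 = 237.4435; b·c/n = 101·1108/4189 = 26.7147
OR_MH = (93.1497 + 237.4435) / (71.4144 + 26.7147) = 330.5932 / 98.1291 = 3.36896

3.37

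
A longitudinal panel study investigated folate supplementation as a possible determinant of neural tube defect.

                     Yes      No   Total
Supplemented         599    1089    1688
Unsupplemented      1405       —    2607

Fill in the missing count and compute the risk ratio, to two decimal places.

0.66

The missing cell is in the unexposed row: 2607 − 1405 = 1202.
So a = 599, b = 1089, c = 1405, d = 1202.
RR = [a/(a+b)] / [c/(c+d)] = (599/1688) / (1405/2607) = 0.35486/0.53893 = 0.65844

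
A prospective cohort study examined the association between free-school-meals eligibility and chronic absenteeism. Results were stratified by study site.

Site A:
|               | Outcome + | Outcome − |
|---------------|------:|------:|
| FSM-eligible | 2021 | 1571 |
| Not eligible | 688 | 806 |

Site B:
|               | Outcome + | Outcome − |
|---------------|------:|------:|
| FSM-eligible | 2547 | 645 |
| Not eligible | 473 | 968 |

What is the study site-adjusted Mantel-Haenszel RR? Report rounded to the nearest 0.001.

1.707

RR_MH = Σ(aᵢ·n₀ᵢ/nᵢ) / Σ(cᵢ·n₁ᵢ/nᵢ), with n₁ᵢ = aᵢ+bᵢ (exposed), n₀ᵢ = cᵢ+dᵢ (unexposed), nᵢ = n₁ᵢ+n₀ᵢ.
Stratum 1 (Site A): n₁ = 3592, n₀ = 1494, n = 5086; a·n₀/n = 2021·1494/5086 = 593.6638; c·n₁/n = 688·3592/5086 = 485.9017
Stratum 2 (Site B): n₁ = 3192, n₀ = 1441, n = 4633; a·n₀/n = 2547·1441/4633 = 792.1923; c·n₁/n = 473·3192/4633 = 325.8830
RR_MH = (593.6638 + 792.1923) / (485.9017 + 325.8830) = 1385.8561 / 811.7847 = 1.70717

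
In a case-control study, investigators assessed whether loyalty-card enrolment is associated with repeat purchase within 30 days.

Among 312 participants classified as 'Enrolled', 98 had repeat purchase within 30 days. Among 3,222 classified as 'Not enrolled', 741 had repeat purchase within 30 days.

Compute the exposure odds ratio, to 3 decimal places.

From the description: a = 98, b = 214, c = 741, d = 2481.
OR = (a·d)/(b·c) = (98 × 2481) / (214 × 741) = 243138 / 158574 = 1.53328
The odds of repeat purchase within 30 days are about 1.53 times as high in the enrolled group.

1.533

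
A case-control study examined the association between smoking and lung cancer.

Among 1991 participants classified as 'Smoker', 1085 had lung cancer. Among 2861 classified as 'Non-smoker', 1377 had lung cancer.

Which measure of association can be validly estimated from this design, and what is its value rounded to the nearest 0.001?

1.291

From the description: a = 1085, b = 906, c = 1377, d = 1484.
This is a case-control study: participants were sampled on outcome status, so risks in the source population cannot be estimated directly — relative risk is not valid here. The odds ratio is the appropriate measure.
OR = (a·d)/(b·c) = (1085 × 1484) / (906 × 1377) = 1610140 / 1247562 = 1.29063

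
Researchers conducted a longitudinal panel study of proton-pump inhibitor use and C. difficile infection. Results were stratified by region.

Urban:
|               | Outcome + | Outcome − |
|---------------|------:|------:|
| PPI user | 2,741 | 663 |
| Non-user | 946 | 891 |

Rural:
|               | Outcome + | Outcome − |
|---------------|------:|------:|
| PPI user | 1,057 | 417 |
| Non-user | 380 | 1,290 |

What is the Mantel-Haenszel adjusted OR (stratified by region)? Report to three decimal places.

5.290

OR_MH = Σ(aᵢdᵢ/nᵢ) / Σ(bᵢcᵢ/nᵢ), where nᵢ is the stratum total.
Stratum 1 (Urban): n = 5241; a·d/n = 2741·891/5241 = 465.9857; b·c/n = 663·946/5241 = 119.6714
Stratum 2 (Rural): n = 3144; a·d/n = 1057·1290/3144 = 433.6927; b·c/n = 417·380/3144 = 50.4008
OR_MH = (465.9857 + 433.6927) / (119.6714 + 50.4008) = 899.6784 / 170.0722 = 5.28998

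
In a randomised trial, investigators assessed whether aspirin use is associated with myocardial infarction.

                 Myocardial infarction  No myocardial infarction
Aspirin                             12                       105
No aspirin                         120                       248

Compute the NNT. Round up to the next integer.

Risk in treated group = 12/117 = 0.10256; risk in control = 120/368 = 0.32609.
Absolute risk reduction = 0.32609 − 0.10256 = 0.22352
NNT = 1 / ARR = 1 / 0.22352 = 4.474 → round up → 5

5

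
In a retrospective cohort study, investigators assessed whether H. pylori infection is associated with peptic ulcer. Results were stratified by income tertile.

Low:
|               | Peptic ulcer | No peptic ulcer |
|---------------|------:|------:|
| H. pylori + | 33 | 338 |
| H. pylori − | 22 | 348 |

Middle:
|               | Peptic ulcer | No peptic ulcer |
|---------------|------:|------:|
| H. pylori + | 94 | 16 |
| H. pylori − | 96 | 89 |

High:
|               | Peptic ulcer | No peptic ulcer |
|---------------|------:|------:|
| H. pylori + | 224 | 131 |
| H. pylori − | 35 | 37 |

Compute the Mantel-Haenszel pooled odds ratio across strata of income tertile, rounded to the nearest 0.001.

OR_MH = Σ(aᵢdᵢ/nᵢ) / Σ(bᵢcᵢ/nᵢ), where nᵢ is the stratum total.
Stratum 1 (Low): n = 741; a·d/n = 33·348/741 = 15.4980; b·c/n = 338·22/741 = 10.0351
Stratum 2 (Middle): n = 295; a·d/n = 94·89/295 = 28.3593; b·c/n = 16·96/295 = 5.2068
Stratum 3 (High): n = 427; a·d/n = 224·37/427 = 19.4098; b·c/n = 131·35/427 = 10.7377
OR_MH = (15.4980 + 28.3593 + 19.4098) / (10.0351 + 5.2068 + 10.7377) = 63.2671 / 25.9796 = 2.43526

2.435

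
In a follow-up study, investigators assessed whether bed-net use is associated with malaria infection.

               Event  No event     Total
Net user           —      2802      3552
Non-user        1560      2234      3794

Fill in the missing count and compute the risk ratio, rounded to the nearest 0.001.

0.514

The missing cell is in the exposed row: 3552 − 2802 = 750.
So a = 750, b = 2802, c = 1560, d = 2234.
RR = [a/(a+b)] / [c/(c+d)] = (750/3552) / (1560/3794) = 0.21115/0.41118 = 0.51352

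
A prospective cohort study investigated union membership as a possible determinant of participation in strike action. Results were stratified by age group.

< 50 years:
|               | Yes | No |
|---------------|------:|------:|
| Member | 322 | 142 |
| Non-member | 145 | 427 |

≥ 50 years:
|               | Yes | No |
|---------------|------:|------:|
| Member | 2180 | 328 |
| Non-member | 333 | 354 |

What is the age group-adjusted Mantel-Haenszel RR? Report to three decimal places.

RR_MH = Σ(aᵢ·n₀ᵢ/nᵢ) / Σ(cᵢ·n₁ᵢ/nᵢ), with n₁ᵢ = aᵢ+bᵢ (exposed), n₀ᵢ = cᵢ+dᵢ (unexposed), nᵢ = n₁ᵢ+n₀ᵢ.
Stratum 1 (< 50 years): n₁ = 464, n₀ = 572, n = 1036; a·n₀/n = 322·572/1036 = 177.7838; c·n₁/n = 145·464/1036 = 64.9421
Stratum 2 (≥ 50 years): n₁ = 2508, n₀ = 687, n = 3195; a·n₀/n = 2180·687/3195 = 468.7512; c·n₁/n = 333·2508/3195 = 261.3972
RR_MH = (177.7838 + 468.7512) / (64.9421 + 261.3972) = 646.5350 / 326.3393 = 1.98117

1.981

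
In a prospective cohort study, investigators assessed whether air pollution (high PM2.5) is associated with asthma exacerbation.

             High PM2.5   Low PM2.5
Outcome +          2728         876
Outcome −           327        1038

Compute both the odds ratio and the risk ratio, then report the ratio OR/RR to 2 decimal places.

Reading the table with exposure as columns: a = 2728 (High PM2.5, case), b = 327 (High PM2.5, non-case), c = 876 (Low PM2.5, case), d = 1038.
OR = (2728·1038)/(327·876) = 2831664/286452 = 9.88530
Risk in exposed = 2728/3055 = 0.89296; risk in unexposed = 876/1914 = 0.45768; RR = 1.95106
OR/RR = 9.88530 / 1.95106 = 5.06663
The outcome is not rare, so the OR lies further from 1 than the RR.

5.07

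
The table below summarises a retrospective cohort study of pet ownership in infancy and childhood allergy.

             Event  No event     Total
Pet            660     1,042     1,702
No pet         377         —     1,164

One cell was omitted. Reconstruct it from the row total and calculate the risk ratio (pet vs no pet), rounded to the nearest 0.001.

The missing cell is in the unexposed row: 1164 − 377 = 787.
So a = 660, b = 1042, c = 377, d = 787.
RR = [a/(a+b)] / [c/(c+d)] = (660/1702) / (377/1164) = 0.38778/0.32388 = 1.19728

1.197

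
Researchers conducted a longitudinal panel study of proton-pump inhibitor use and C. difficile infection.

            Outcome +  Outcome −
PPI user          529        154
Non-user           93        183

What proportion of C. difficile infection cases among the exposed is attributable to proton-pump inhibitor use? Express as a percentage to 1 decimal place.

Cells: a = 529, b = 154, c = 93, d = 183.
Risk in exposed = 529/683 = 0.77452; risk in unexposed = 93/276 = 0.33696.
RR = 0.77452/0.33696 = 2.29859
AR% = (RR − 1)/RR × 100 = (2.29859 − 1)/2.29859 × 100 = 56.4950%

56.5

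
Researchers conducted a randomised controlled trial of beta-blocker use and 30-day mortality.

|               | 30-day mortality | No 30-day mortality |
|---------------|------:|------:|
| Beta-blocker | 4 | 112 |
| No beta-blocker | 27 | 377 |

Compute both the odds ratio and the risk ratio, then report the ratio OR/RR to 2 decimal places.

0.97

Cells: a = 4, b = 112, c = 27, d = 377.
OR = (4·377)/(112·27) = 1508/3024 = 0.49868
Risk in exposed = 4/116 = 0.03448; risk in unexposed = 27/404 = 0.06683; RR = 0.51596
OR/RR = 0.49868 / 0.51596 = 0.96650
The outcome is rare in both groups, so OR ≈ RR (ratio near 1).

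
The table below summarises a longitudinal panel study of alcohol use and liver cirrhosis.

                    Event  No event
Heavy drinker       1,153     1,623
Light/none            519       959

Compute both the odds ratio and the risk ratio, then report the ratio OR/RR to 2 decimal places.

Cells: a = 1153, b = 1623, c = 519, d = 959.
OR = (1153·959)/(1623·519) = 1105727/842337 = 1.31269
Risk in exposed = 1153/2776 = 0.41535; risk in unexposed = 519/1478 = 0.35115; RR = 1.18282
OR/RR = 1.31269 / 1.18282 = 1.10980
The outcome is not rare, so the OR lies further from 1 than the RR.

1.11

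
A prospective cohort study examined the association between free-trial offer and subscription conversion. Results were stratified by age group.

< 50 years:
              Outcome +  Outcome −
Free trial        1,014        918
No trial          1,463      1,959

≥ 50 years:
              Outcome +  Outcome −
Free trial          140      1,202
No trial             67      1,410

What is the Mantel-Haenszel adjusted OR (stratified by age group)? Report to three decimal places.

1.578

OR_MH = Σ(aᵢdᵢ/nᵢ) / Σ(bᵢcᵢ/nᵢ), where nᵢ is the stratum total.
Stratum 1 (< 50 years): n = 5354; a·d/n = 1014·1959/5354 = 371.0172; b·c/n = 918·1463/5354 = 250.8468
Stratum 2 (≥ 50 years): n = 2819; a·d/n = 140·1410/2819 = 70.0248; b·c/n = 1202·67/2819 = 28.5683
OR_MH = (371.0172 + 70.0248) / (250.8468 + 28.5683) = 441.0420 / 279.4151 = 1.57845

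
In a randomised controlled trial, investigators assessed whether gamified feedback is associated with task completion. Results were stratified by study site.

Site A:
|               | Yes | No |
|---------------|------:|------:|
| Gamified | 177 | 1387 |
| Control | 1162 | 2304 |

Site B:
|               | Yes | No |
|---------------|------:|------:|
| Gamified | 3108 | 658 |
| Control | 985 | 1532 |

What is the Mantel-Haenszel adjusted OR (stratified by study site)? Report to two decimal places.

1.98

OR_MH = Σ(aᵢdᵢ/nᵢ) / Σ(bᵢcᵢ/nᵢ), where nᵢ is the stratum total.
Stratum 1 (Site A): n = 5030; a·d/n = 177·2304/5030 = 81.0751; b·c/n = 1387·1162/5030 = 320.4163
Stratum 2 (Site B): n = 6283; a·d/n = 3108·1532/6283 = 757.8316; b·c/n = 658·985/6283 = 103.1561
OR_MH = (81.0751 + 757.8316) / (320.4163 + 103.1561) = 838.9068 / 423.5724 = 1.98055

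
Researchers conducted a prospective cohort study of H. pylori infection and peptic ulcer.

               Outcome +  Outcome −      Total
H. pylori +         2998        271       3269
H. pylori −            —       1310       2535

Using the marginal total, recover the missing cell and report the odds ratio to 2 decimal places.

The missing cell is in the unexposed row: 2535 − 1310 = 1225.
So a = 2998, b = 271, c = 1225, d = 1310.
OR = (a·d)/(b·c) = (2998 × 1310) / (271 × 1225) = 3927380 / 331975 = 11.83035

11.83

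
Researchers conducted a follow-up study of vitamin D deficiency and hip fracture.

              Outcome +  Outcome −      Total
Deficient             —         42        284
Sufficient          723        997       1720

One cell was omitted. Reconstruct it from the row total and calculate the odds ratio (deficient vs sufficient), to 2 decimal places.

The missing cell is in the exposed row: 284 − 42 = 242.
So a = 242, b = 42, c = 723, d = 997.
OR = (a·d)/(b·c) = (242 × 997) / (42 × 723) = 241274 / 30366 = 7.94553

7.95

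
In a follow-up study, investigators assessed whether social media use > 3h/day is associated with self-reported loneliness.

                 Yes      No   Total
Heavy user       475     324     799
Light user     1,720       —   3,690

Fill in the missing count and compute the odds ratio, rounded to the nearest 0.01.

1.68

The missing cell is in the unexposed row: 3690 − 1720 = 1970.
So a = 475, b = 324, c = 1720, d = 1970.
OR = (a·d)/(b·c) = (475 × 1970) / (324 × 1720) = 935750 / 557280 = 1.67914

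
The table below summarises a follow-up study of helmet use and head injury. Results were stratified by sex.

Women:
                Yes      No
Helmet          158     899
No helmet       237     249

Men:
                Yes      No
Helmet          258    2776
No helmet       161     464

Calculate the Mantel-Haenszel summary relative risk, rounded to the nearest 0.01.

0.32

RR_MH = Σ(aᵢ·n₀ᵢ/nᵢ) / Σ(cᵢ·n₁ᵢ/nᵢ), with n₁ᵢ = aᵢ+bᵢ (exposed), n₀ᵢ = cᵢ+dᵢ (unexposed), nᵢ = n₁ᵢ+n₀ᵢ.
Stratum 1 (Women): n₁ = 1057, n₀ = 486, n = 1543; a·n₀/n = 158·486/1543 = 49.7654; c·n₁/n = 237·1057/1543 = 162.3519
Stratum 2 (Men): n₁ = 3034, n₀ = 625, n = 3659; a·n₀/n = 258·625/3659 = 44.0694; c·n₁/n = 161·3034/3659 = 133.4993
RR_MH = (49.7654 + 44.0694) / (162.3519 + 133.4993) = 93.8348 / 295.8512 = 0.31717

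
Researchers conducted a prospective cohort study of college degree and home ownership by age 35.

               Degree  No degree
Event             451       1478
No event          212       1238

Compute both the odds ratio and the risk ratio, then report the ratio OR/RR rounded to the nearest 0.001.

1.426

Reading the table with exposure as columns: a = 451 (Degree, case), b = 212 (Degree, non-case), c = 1478 (No degree, case), d = 1238.
OR = (451·1238)/(212·1478) = 558338/313336 = 1.78191
Risk in exposed = 451/663 = 0.68024; risk in unexposed = 1478/2716 = 0.54418; RR = 1.25002
OR/RR = 1.78191 / 1.25002 = 1.42550
The outcome is not rare, so the OR lies further from 1 than the RR.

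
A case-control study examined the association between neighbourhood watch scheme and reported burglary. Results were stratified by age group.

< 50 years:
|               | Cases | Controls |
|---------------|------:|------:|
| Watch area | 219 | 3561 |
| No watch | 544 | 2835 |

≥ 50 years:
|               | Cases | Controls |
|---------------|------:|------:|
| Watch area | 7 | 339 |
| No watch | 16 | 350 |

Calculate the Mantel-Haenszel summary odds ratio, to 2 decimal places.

OR_MH = Σ(aᵢdᵢ/nᵢ) / Σ(bᵢcᵢ/nᵢ), where nᵢ is the stratum total.
Stratum 1 (< 50 years): n = 7159; a·d/n = 219·2835/7159 = 86.7251; b·c/n = 3561·544/7159 = 270.5942
Stratum 2 (≥ 50 years): n = 712; a·d/n = 7·350/712 = 3.4410; b·c/n = 339·16/712 = 7.6180
OR_MH = (86.7251 + 3.4410) / (270.5942 + 7.6180) = 90.1661 / 278.2122 = 0.32409

0.32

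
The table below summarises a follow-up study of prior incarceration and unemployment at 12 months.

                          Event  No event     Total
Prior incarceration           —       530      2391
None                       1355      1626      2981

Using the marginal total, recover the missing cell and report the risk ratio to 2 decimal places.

1.71

The missing cell is in the exposed row: 2391 − 530 = 1861.
So a = 1861, b = 530, c = 1355, d = 1626.
RR = [a/(a+b)] / [c/(c+d)] = (1861/2391) / (1355/2981) = 0.77834/0.45455 = 1.71234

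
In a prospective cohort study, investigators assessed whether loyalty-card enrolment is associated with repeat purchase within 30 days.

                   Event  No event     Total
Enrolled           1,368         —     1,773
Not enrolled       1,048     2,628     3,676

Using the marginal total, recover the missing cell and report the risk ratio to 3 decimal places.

2.706

The missing cell is in the exposed row: 1773 − 1368 = 405.
So a = 1368, b = 405, c = 1048, d = 2628.
RR = [a/(a+b)] / [c/(c+d)] = (1368/1773) / (1048/3676) = 0.77157/0.28509 = 2.70640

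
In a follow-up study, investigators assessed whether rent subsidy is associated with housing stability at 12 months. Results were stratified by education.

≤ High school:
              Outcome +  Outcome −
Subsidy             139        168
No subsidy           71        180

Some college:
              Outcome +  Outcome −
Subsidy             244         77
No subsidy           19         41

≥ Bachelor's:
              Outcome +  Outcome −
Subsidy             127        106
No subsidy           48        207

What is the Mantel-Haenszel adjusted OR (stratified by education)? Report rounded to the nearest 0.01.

OR_MH = Σ(aᵢdᵢ/nᵢ) / Σ(bᵢcᵢ/nᵢ), where nᵢ is the stratum total.
Stratum 1 (≤ High school): n = 558; a·d/n = 139·180/558 = 44.8387; b·c/n = 168·71/558 = 21.3763
Stratum 2 (Some college): n = 381; a·d/n = 244·41/381 = 26.2572; b·c/n = 77·19/381 = 3.8399
Stratum 3 (≥ Bachelor's): n = 488; a·d/n = 127·207/488 = 53.8709; b·c/n = 106·48/488 = 10.4262
OR_MH = (44.8387 + 26.2572 + 53.8709) / (21.3763 + 3.8399 + 10.4262) = 124.9668 / 35.6425 = 3.50612

3.51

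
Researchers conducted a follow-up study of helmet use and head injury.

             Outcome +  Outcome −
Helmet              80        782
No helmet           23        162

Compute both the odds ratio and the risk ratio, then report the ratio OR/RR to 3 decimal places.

Cells: a = 80, b = 782, c = 23, d = 162.
OR = (80·162)/(782·23) = 12960/17986 = 0.72056
Risk in exposed = 80/862 = 0.09281; risk in unexposed = 23/185 = 0.12432; RR = 0.74649
OR/RR = 0.72056 / 0.74649 = 0.96526
The outcome is not rare, so the OR lies further from 1 than the RR.

0.965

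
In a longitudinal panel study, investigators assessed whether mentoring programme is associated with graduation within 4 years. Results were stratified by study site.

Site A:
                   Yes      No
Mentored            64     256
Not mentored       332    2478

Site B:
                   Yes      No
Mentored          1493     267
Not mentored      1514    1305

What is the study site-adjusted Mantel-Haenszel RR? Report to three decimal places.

1.586

RR_MH = Σ(aᵢ·n₀ᵢ/nᵢ) / Σ(cᵢ·n₁ᵢ/nᵢ), with n₁ᵢ = aᵢ+bᵢ (exposed), n₀ᵢ = cᵢ+dᵢ (unexposed), nᵢ = n₁ᵢ+n₀ᵢ.
Stratum 1 (Site A): n₁ = 320, n₀ = 2810, n = 3130; a·n₀/n = 64·2810/3130 = 57.4569; c·n₁/n = 332·320/3130 = 33.9425
Stratum 2 (Site B): n₁ = 1760, n₀ = 2819, n = 4579; a·n₀/n = 1493·2819/4579 = 919.1454; c·n₁/n = 1514·1760/4579 = 581.9262
RR_MH = (57.4569 + 919.1454) / (33.9425 + 581.9262) = 976.6023 / 615.8687 = 1.58573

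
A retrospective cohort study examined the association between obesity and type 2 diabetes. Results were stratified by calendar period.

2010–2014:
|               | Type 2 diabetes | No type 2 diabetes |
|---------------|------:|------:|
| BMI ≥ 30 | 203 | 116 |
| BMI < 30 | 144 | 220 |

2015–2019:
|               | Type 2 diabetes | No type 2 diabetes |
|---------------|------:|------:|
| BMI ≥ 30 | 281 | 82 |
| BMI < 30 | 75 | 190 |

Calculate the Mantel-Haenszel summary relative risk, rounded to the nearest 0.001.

RR_MH = Σ(aᵢ·n₀ᵢ/nᵢ) / Σ(cᵢ·n₁ᵢ/nᵢ), with n₁ᵢ = aᵢ+bᵢ (exposed), n₀ᵢ = cᵢ+dᵢ (unexposed), nᵢ = n₁ᵢ+n₀ᵢ.
Stratum 1 (2010–2014): n₁ = 319, n₀ = 364, n = 683; a·n₀/n = 203·364/683 = 108.1874; c·n₁/n = 144·319/683 = 67.2562
Stratum 2 (2015–2019): n₁ = 363, n₀ = 265, n = 628; a·n₀/n = 281·265/628 = 118.5748; c·n₁/n = 75·363/628 = 43.3519
RR_MH = (108.1874 + 118.5748) / (67.2562 + 43.3519) = 226.7622 / 110.6081 = 2.05014

2.050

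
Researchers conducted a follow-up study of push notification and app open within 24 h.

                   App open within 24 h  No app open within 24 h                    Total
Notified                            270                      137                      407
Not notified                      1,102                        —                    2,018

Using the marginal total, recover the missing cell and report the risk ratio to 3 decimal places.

1.215

The missing cell is in the unexposed row: 2018 − 1102 = 916.
So a = 270, b = 137, c = 1102, d = 916.
RR = [a/(a+b)] / [c/(c+d)] = (270/407) / (1102/2018) = 0.66339/0.54609 = 1.21481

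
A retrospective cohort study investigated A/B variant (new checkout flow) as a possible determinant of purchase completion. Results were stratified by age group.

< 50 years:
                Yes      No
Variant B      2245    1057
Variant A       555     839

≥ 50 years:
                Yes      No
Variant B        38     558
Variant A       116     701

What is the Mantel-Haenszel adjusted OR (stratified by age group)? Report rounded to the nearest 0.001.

OR_MH = Σ(aᵢdᵢ/nᵢ) / Σ(bᵢcᵢ/nᵢ), where nᵢ is the stratum total.
Stratum 1 (< 50 years): n = 4696; a·d/n = 2245·839/4696 = 401.0977; b·c/n = 1057·555/4696 = 124.9223
Stratum 2 (≥ 50 years): n = 1413; a·d/n = 38·701/1413 = 18.8521; b·c/n = 558·116/1413 = 45.8089
OR_MH = (401.0977 + 18.8521) / (124.9223 + 45.8089) = 419.9498 / 170.7312 = 2.45971

2.460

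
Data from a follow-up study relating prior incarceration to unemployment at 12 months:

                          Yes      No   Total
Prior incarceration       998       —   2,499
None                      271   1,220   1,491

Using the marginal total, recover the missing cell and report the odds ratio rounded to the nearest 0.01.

The missing cell is in the exposed row: 2499 − 998 = 1501.
So a = 998, b = 1501, c = 271, d = 1220.
OR = (a·d)/(b·c) = (998 × 1220) / (1501 × 271) = 1217560 / 406771 = 2.99323

2.99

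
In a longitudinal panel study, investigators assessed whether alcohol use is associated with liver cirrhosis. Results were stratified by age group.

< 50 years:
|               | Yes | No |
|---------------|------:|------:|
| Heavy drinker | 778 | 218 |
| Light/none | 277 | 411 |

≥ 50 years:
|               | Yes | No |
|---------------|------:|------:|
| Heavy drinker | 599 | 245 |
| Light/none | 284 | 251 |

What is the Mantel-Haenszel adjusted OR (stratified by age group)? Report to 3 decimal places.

OR_MH = Σ(aᵢdᵢ/nᵢ) / Σ(bᵢcᵢ/nᵢ), where nᵢ is the stratum total.
Stratum 1 (< 50 years): n = 1684; a·d/n = 778·411/1684 = 189.8800; b·c/n = 218·277/1684 = 35.8587
Stratum 2 (≥ 50 years): n = 1379; a·d/n = 599·251/1379 = 109.0276; b·c/n = 245·284/1379 = 50.4569
OR_MH = (189.8800 + 109.0276) / (35.8587 + 50.4569) = 298.9076 / 86.3155 = 3.46296

3.463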